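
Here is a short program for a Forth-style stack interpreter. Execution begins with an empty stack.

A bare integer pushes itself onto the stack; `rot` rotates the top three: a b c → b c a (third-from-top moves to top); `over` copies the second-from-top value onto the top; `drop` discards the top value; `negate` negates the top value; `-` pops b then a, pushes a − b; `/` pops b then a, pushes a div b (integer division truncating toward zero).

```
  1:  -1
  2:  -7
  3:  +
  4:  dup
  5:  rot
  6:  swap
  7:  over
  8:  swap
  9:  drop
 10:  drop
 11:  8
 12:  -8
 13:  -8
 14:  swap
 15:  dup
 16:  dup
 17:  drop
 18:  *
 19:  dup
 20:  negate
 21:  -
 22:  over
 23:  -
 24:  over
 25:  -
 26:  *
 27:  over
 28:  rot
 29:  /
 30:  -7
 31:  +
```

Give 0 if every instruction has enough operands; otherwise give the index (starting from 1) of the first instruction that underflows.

5

-1  → [-1]
-7  → [-1, -7]
+   → [-8]
dup → [-8, -8]
rot  — needs 3 operands, stack has 2 → underflow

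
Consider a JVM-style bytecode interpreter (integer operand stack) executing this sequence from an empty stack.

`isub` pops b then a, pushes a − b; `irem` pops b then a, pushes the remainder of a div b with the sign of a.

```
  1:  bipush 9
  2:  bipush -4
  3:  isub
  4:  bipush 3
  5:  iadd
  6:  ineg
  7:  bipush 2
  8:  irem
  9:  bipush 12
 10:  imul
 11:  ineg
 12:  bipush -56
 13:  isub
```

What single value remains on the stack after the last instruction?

bipush 9    [9]
bipush -4   [9, -4]
isub        [13]
bipush 3    [13, 3]
iadd        [16]
ineg        [-16]
bipush 2    [-16, 2]
irem        [0]
bipush 12   [0, 12]
imul        [0]
ineg        [0]
bipush -56  [0, -56]
isub        [56]

56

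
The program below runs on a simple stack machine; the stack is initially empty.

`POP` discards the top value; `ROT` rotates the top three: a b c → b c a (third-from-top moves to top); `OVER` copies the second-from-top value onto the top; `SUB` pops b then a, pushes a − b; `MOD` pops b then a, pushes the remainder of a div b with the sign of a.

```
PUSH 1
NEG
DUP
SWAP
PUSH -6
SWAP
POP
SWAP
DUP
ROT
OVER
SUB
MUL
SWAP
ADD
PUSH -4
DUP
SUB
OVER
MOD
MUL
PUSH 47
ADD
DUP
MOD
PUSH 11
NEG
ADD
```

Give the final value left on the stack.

-11

PUSH 1  -> 1
NEG     -> -1
DUP     -> -1 -1
SWAP    -> -1 -1
PUSH -6 -> -1 -1 -6
SWAP    -> -1 -6 -1
POP     -> -1 -6
SWAP    -> -6 -1
DUP     -> -6 -1 -1
ROT     -> -1 -1 -6
OVER    -> -1 -1 -6 -1
SUB     -> -1 -1 -5
MUL     -> -1 5
SWAP    -> 5 -1
ADD     -> 4
PUSH -4 -> 4 -4
DUP     -> 4 -4 -4
SUB     -> 4 0
OVER    -> 4 0 4
MOD     -> 4 0
MUL     -> 0
PUSH 47 -> 0 47
ADD     -> 47
DUP     -> 47 47
MOD     -> 0
PUSH 11 -> 0 11
NEG     -> 0 -11
ADD     -> -11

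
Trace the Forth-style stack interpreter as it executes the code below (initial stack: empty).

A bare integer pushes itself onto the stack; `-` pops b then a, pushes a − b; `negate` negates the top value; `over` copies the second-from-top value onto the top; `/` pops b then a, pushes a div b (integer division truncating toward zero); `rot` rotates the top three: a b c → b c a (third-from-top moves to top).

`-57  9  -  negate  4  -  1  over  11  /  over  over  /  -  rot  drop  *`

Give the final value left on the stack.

5

-57     [-57]
9       [-57, 9]
-       [-66]
negate  [66]
4       [66, 4]
-       [62]
1       [62, 1]
over    [62, 1, 62]
11      [62, 1, 62, 11]
/       [62, 1, 5]
over    [62, 1, 5, 1]
over    [62, 1, 5, 1, 5]
/       [62, 1, 5, 0]
-       [62, 1, 5]
rot     [1, 5, 62]
drop    [1, 5]
*       [5]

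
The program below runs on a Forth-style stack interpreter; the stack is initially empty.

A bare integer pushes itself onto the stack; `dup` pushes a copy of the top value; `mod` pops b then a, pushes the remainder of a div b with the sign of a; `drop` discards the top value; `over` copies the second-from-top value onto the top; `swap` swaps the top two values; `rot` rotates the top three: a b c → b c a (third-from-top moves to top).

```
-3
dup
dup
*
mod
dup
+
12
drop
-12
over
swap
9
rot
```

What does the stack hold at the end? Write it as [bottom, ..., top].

[-6, -12, 9, -6]

-3    [-3]
dup   [-3, -3]
dup   [-3, -3, -3]
*     [-3, 9]
mod   [-3]
dup   [-3, -3]
+     [-6]
12    [-6, 12]
drop  [-6]
-12   [-6, -12]
over  [-6, -12, -6]
swap  [-6, -6, -12]
9     [-6, -6, -12, 9]
rot   [-6, -12, 9, -6]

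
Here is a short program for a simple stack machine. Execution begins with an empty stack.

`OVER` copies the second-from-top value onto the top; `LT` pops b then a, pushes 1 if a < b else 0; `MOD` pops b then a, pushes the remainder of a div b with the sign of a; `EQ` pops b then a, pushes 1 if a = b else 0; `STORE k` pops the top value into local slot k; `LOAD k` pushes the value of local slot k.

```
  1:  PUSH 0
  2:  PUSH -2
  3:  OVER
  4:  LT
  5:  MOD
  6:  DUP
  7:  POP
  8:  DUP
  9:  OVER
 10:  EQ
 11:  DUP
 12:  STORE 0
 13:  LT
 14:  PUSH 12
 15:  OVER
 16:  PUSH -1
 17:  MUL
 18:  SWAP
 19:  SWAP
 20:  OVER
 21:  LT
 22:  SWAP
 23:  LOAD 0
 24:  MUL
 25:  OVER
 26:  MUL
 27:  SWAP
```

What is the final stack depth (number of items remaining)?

PUSH 0   0
PUSH -2  0 -2
OVER     0 -2 0
LT       0 1
MOD      0
DUP      0 0
POP      0
DUP      0 0
OVER     0 0 0
EQ       0 1
DUP      0 1 1
STORE 0  0 1
LT       1
PUSH 12  1 12
OVER     1 12 1
PUSH -1  1 12 1 -1
MUL      1 12 -1
SWAP     1 -1 12
SWAP     1 12 -1
OVER     1 12 -1 12
LT       1 12 1
SWAP     1 1 12
LOAD 0   1 1 12 1
MUL      1 1 12
OVER     1 1 12 1
MUL      1 1 12
SWAP     1 12 1

3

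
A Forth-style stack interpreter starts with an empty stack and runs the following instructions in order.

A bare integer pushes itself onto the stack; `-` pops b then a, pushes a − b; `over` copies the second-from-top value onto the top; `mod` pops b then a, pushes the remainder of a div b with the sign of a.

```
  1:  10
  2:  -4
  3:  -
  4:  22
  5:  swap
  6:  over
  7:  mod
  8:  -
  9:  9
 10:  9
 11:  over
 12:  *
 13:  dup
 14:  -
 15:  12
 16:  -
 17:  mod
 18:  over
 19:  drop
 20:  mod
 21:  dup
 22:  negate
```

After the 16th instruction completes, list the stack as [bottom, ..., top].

10    [10]
-4    [10, -4]
-     [14]
22    [14, 22]
swap  [22, 14]
over  [22, 14, 22]
mod   [22, 14]
-     [8]
9     [8, 9]
9     [8, 9, 9]
over  [8, 9, 9, 9]
*     [8, 9, 81]
dup   [8, 9, 81, 81]
-     [8, 9, 0]
12    [8, 9, 0, 12]
-     [8, 9, -12]

[8, 9, -12]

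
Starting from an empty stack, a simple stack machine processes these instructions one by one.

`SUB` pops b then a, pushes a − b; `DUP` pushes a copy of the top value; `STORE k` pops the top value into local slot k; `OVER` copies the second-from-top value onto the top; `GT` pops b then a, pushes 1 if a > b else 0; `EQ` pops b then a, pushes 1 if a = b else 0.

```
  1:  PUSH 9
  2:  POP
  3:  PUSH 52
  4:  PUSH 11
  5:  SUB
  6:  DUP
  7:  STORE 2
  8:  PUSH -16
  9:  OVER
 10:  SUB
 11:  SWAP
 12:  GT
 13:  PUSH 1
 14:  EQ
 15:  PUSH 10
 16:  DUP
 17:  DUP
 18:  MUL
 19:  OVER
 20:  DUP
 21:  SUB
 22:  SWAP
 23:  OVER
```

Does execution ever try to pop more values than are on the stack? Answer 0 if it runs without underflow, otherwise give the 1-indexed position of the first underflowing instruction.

0

PUSH 9    [9]
POP       []
PUSH 52   [52]
PUSH 11   [52, 11]
SUB       [41]
DUP       [41, 41]
STORE 2   [41]
PUSH -16  [41, -16]
OVER      [41, -16, 41]
SUB       [41, -57]
SWAP      [-57, 41]
GT        [0]
PUSH 1    [0, 1]
EQ        [0]
PUSH 10   [0, 10]
DUP       [0, 10, 10]
DUP       [0, 10, 10, 10]
MUL       [0, 10, 100]
OVER      [0, 10, 100, 10]
DUP       [0, 10, 100, 10, 10]
SUB       [0, 10, 100, 0]
SWAP      [0, 10, 0, 100]
OVER      [0, 10, 0, 100, 0]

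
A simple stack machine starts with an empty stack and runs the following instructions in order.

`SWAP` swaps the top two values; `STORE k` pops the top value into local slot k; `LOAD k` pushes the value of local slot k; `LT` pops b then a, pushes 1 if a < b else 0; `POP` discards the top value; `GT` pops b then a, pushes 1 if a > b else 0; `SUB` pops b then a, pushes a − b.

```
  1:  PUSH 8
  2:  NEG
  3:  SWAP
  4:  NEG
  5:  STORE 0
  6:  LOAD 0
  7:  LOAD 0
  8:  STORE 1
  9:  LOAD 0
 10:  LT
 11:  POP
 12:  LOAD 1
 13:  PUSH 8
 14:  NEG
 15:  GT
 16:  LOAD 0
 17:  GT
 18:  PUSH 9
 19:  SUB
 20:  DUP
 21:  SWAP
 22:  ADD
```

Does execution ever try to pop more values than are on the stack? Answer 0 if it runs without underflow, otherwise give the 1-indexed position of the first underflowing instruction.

3

PUSH 8  [8]
NEG     [-8]
SWAP  — needs 2 operands, stack has 1 → underflow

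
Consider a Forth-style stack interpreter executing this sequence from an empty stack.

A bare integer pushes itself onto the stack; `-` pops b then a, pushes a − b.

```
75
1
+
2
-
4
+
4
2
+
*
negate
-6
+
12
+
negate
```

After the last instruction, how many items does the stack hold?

75     -> [75]
1      -> [75, 1]
+      -> [76]
2      -> [76, 2]
-      -> [74]
4      -> [74, 4]
+      -> [78]
4      -> [78, 4]
2      -> [78, 4, 2]
+      -> [78, 6]
*      -> [468]
negate -> [-468]
-6     -> [-468, -6]
+      -> [-474]
12     -> [-474, 12]
+      -> [-462]
negate -> [462]

1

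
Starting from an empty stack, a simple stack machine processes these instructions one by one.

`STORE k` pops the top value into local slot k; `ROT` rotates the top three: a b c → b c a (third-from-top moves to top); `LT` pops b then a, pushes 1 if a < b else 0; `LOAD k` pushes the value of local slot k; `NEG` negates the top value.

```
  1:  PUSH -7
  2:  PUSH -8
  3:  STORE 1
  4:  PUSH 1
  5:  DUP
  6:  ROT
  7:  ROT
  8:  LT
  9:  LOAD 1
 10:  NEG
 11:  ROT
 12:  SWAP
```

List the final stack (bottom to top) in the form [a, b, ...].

[1, 1, 8]

PUSH -7 → [-7]
PUSH -8 → [-7, -8]
STORE 1 → [-7]
PUSH 1  → [-7, 1]
DUP     → [-7, 1, 1]
ROT     → [1, 1, -7]
ROT     → [1, -7, 1]
LT      → [1, 1]
LOAD 1  → [1, 1, -8]
NEG     → [1, 1, 8]
ROT     → [1, 8, 1]
SWAP    → [1, 1, 8]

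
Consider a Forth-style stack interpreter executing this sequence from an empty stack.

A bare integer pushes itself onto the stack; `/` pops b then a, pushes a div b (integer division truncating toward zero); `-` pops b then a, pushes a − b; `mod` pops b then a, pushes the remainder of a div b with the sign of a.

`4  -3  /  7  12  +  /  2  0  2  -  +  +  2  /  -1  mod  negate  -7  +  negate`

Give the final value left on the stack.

4       [4]
-3      [4, -3]
/       [-1]
7       [-1, 7]
12      [-1, 7, 12]
+       [-1, 19]
/       [0]
2       [0, 2]
0       [0, 2, 0]
2       [0, 2, 0, 2]
-       [0, 2, -2]
+       [0, 0]
+       [0]
2       [0, 2]
/       [0]
-1      [0, -1]
mod     [0]
negate  [0]
-7      [0, -7]
+       [-7]
negate  [7]

7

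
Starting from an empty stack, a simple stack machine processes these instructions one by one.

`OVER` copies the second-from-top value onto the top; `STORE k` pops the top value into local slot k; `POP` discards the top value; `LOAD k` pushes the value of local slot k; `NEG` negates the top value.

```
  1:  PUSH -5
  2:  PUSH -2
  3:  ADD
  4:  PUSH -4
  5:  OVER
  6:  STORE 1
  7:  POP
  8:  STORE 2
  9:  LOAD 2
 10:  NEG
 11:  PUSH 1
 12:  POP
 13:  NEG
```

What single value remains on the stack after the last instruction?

PUSH -5 → -5
PUSH -2 → -5 -2
ADD     → -7
PUSH -4 → -7 -4
OVER    → -7 -4 -7
STORE 1 → -7 -4
POP     → -7
STORE 2 → (empty)
LOAD 2  → -7
NEG     → 7
PUSH 1  → 7 1
POP     → 7
NEG     → -7

-7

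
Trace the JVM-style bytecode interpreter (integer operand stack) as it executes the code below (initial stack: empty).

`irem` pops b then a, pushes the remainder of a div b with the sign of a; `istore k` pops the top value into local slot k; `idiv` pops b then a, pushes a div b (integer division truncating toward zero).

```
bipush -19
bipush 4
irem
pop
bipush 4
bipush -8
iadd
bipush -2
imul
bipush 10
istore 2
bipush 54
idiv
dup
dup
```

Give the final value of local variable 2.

10

bipush -19 -> -19
bipush 4   -> -19 4
irem       -> -3
pop        -> (empty)
bipush 4   -> 4
bipush -8  -> 4 -8
iadd       -> -4
bipush -2  -> -4 -2
imul       -> 8
bipush 10  -> 8 10
istore 2   -> 8
bipush 54  -> 8 54
idiv       -> 0
dup        -> 0 0
dup        -> 0 0 0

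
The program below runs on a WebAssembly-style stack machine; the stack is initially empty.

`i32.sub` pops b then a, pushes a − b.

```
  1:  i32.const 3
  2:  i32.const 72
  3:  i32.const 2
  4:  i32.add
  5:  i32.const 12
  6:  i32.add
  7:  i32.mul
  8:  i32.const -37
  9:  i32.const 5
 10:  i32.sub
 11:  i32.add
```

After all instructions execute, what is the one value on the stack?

216

i32.const 3   → [3]
i32.const 72  → [3, 72]
i32.const 2   → [3, 72, 2]
i32.add       → [3, 74]
i32.const 12  → [3, 74, 12]
i32.add       → [3, 86]
i32.mul       → [258]
i32.const -37 → [258, -37]
i32.const 5   → [258, -37, 5]
i32.sub       → [258, -42]
i32.add       → [216]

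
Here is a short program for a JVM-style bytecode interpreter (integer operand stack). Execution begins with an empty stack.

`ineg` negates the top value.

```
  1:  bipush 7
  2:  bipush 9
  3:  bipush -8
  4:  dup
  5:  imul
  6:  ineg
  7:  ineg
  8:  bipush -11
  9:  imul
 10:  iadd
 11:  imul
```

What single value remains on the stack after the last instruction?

bipush 7   → [7]
bipush 9   → [7, 9]
bipush -8  → [7, 9, -8]
dup        → [7, 9, -8, -8]
imul       → [7, 9, 64]
ineg       → [7, 9, -64]
ineg       → [7, 9, 64]
bipush -11 → [7, 9, 64, -11]
imul       → [7, 9, -704]
iadd       → [7, -695]
imul       → [-4865]

-4865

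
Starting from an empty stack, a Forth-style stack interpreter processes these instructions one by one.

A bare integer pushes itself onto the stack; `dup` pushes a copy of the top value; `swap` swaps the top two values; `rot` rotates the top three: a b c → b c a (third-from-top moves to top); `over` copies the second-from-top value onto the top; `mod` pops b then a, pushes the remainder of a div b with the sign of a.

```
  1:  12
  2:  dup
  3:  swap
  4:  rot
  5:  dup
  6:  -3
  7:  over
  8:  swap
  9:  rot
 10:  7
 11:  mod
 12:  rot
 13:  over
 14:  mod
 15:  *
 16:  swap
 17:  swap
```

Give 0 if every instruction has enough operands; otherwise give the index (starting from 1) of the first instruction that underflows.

12   → 12
dup  → 12 12
swap → 12 12
rot  — needs 3 operands, stack has 2 → underflow

4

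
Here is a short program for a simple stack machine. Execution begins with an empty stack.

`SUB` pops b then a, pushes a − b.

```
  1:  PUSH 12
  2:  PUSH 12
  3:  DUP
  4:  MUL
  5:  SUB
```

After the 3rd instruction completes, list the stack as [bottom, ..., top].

PUSH 12 : [12]
PUSH 12 : [12, 12]
DUP     : [12, 12, 12]

[12, 12, 12]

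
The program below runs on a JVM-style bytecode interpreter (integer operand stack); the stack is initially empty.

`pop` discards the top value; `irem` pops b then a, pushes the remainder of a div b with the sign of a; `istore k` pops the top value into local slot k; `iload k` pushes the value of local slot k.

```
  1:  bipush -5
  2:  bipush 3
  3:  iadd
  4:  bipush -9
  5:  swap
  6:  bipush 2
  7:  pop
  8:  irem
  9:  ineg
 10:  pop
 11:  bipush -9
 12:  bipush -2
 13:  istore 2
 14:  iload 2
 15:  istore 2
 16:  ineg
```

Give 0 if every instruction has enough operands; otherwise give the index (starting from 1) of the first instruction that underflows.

0

bipush -5 : [-5]
bipush 3  : [-5, 3]
iadd      : [-2]
bipush -9 : [-2, -9]
swap      : [-9, -2]
bipush 2  : [-9, -2, 2]
pop       : [-9, -2]
irem      : [-1]
ineg      : [1]
pop       : []
bipush -9 : [-9]
bipush -2 : [-9, -2]
istore 2  : [-9]
iload 2   : [-9, -2]
istore 2  : [-9]
ineg      : [9]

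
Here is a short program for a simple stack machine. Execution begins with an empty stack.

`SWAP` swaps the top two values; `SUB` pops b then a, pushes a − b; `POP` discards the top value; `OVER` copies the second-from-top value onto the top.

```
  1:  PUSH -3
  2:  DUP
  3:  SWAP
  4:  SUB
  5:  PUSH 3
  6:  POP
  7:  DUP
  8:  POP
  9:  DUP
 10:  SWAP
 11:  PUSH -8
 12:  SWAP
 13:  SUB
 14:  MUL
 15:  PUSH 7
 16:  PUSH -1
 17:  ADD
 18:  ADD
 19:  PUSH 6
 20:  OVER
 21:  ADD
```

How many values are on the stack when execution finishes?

2

PUSH -3 -> [-3]
DUP     -> [-3, -3]
SWAP    -> [-3, -3]
SUB     -> [0]
PUSH 3  -> [0, 3]
POP     -> [0]
DUP     -> [0, 0]
POP     -> [0]
DUP     -> [0, 0]
SWAP    -> [0, 0]
PUSH -8 -> [0, 0, -8]
SWAP    -> [0, -8, 0]
SUB     -> [0, -8]
MUL     -> [0]
PUSH 7  -> [0, 7]
PUSH -1 -> [0, 7, -1]
ADD     -> [0, 6]
ADD     -> [6]
PUSH 6  -> [6, 6]
OVER    -> [6, 6, 6]
ADD     -> [6, 12]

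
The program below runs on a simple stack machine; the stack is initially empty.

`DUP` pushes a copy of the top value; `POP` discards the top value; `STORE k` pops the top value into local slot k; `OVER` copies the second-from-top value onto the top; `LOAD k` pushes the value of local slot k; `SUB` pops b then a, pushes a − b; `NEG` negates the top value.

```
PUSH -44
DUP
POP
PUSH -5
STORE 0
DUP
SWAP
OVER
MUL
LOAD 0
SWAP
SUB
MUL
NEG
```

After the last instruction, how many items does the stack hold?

PUSH -44 -> [-44]
DUP      -> [-44, -44]
POP      -> [-44]
PUSH -5  -> [-44, -5]
STORE 0  -> [-44]
DUP      -> [-44, -44]
SWAP     -> [-44, -44]
OVER     -> [-44, -44, -44]
MUL      -> [-44, 1936]
LOAD 0   -> [-44, 1936, -5]
SWAP     -> [-44, -5, 1936]
SUB      -> [-44, -1941]
MUL      -> [85404]
NEG      -> [-85404]

1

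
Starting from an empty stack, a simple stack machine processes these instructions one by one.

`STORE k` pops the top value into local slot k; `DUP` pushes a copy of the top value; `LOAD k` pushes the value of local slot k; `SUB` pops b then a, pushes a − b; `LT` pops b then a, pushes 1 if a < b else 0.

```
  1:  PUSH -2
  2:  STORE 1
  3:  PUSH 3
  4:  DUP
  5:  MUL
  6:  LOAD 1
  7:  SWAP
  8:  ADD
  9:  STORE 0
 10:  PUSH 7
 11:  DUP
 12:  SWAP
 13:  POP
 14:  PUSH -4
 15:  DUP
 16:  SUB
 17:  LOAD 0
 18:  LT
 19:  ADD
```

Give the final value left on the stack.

PUSH -2 -> [-2]
STORE 1 -> []
PUSH 3  -> [3]
DUP     -> [3, 3]
MUL     -> [9]
LOAD 1  -> [9, -2]
SWAP    -> [-2, 9]
ADD     -> [7]
STORE 0 -> []
PUSH 7  -> [7]
DUP     -> [7, 7]
SWAP    -> [7, 7]
POP     -> [7]
PUSH -4 -> [7, -4]
DUP     -> [7, -4, -4]
SUB     -> [7, 0]
LOAD 0  -> [7, 0, 7]
LT      -> [7, 1]
ADD     -> [8]

8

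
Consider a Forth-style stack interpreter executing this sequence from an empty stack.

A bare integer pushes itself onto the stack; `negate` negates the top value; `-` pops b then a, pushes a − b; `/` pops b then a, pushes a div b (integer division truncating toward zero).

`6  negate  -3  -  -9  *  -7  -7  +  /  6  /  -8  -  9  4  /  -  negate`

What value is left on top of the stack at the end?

-6

6      -> 6
negate -> -6
-3     -> -6 -3
-      -> -3
-9     -> -3 -9
*      -> 27
-7     -> 27 -7
-7     -> 27 -7 -7
+      -> 27 -14
/      -> -1
6      -> -1 6
/      -> 0
-8     -> 0 -8
-      -> 8
9      -> 8 9
4      -> 8 9 4
/      -> 8 2
-      -> 6
negate -> -6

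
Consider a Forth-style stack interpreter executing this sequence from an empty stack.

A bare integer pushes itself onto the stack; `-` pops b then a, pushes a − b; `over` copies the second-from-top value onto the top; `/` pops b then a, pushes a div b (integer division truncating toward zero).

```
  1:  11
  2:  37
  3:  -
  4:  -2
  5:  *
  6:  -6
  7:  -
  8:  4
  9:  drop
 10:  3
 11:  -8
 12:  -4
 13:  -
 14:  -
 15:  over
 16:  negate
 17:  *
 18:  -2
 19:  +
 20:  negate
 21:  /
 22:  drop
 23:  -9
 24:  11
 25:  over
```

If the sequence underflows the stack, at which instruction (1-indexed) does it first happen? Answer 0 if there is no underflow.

0

11     → [11]
37     → [11, 37]
-      → [-26]
-2     → [-26, -2]
*      → [52]
-6     → [52, -6]
-      → [58]
4      → [58, 4]
drop   → [58]
3      → [58, 3]
-8     → [58, 3, -8]
-4     → [58, 3, -8, -4]
-      → [58, 3, -4]
-      → [58, 7]
over   → [58, 7, 58]
negate → [58, 7, -58]
*      → [58, -406]
-2     → [58, -406, -2]
+      → [58, -408]
negate → [58, 408]
/      → [0]
drop   → []
-9     → [-9]
11     → [-9, 11]
over   → [-9, 11, -9]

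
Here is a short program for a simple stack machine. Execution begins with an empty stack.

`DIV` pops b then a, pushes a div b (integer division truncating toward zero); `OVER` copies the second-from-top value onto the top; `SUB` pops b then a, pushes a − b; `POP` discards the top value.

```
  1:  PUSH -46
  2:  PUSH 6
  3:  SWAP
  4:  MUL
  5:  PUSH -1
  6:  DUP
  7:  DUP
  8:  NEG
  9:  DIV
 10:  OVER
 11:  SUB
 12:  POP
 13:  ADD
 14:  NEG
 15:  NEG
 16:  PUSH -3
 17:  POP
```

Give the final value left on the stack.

PUSH -46 -> [-46]
PUSH 6   -> [-46, 6]
SWAP     -> [6, -46]
MUL      -> [-276]
PUSH -1  -> [-276, -1]
DUP      -> [-276, -1, -1]
DUP      -> [-276, -1, -1, -1]
NEG      -> [-276, -1, -1, 1]
DIV      -> [-276, -1, -1]
OVER     -> [-276, -1, -1, -1]
SUB      -> [-276, -1, 0]
POP      -> [-276, -1]
ADD      -> [-277]
NEG      -> [277]
NEG      -> [-277]
PUSH -3  -> [-277, -3]
POP      -> [-277]

-277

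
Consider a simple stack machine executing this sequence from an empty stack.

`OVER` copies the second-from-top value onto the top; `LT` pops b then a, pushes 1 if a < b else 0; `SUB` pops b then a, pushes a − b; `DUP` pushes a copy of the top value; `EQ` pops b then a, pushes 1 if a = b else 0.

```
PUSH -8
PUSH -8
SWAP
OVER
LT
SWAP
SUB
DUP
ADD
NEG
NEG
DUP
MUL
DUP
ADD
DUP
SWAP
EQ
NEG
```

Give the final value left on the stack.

-1

PUSH -8 : -8
PUSH -8 : -8 -8
SWAP    : -8 -8
OVER    : -8 -8 -8
LT      : -8 0
SWAP    : 0 -8
SUB     : 8
DUP     : 8 8
ADD     : 16
NEG     : -16
NEG     : 16
DUP     : 16 16
MUL     : 256
DUP     : 256 256
ADD     : 512
DUP     : 512 512
SWAP    : 512 512
EQ      : 1
NEG     : -1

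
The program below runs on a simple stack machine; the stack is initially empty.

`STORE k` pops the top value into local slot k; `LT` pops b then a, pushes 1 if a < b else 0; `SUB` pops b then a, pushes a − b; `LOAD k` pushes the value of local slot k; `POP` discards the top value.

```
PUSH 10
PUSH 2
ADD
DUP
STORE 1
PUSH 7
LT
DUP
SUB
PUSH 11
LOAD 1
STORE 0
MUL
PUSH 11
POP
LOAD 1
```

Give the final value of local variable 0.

PUSH 10 -> [10]
PUSH 2  -> [10, 2]
ADD     -> [12]
DUP     -> [12, 12]
STORE 1 -> [12]
PUSH 7  -> [12, 7]
LT      -> [0]
DUP     -> [0, 0]
SUB     -> [0]
PUSH 11 -> [0, 11]
LOAD 1  -> [0, 11, 12]
STORE 0 -> [0, 11]
MUL     -> [0]
PUSH 11 -> [0, 11]
POP     -> [0]
LOAD 1  -> [0, 12]

12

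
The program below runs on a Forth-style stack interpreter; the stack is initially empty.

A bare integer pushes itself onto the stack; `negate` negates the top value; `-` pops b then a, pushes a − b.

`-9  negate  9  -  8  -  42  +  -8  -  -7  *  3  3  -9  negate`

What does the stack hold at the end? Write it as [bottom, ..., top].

-9     : -9
negate : 9
9      : 9 9
-      : 0
8      : 0 8
-      : -8
42     : -8 42
+      : 34
-8     : 34 -8
-      : 42
-7     : 42 -7
*      : -294
3      : -294 3
3      : -294 3 3
-9     : -294 3 3 -9
negate : -294 3 3 9

[-294, 3, 3, 9]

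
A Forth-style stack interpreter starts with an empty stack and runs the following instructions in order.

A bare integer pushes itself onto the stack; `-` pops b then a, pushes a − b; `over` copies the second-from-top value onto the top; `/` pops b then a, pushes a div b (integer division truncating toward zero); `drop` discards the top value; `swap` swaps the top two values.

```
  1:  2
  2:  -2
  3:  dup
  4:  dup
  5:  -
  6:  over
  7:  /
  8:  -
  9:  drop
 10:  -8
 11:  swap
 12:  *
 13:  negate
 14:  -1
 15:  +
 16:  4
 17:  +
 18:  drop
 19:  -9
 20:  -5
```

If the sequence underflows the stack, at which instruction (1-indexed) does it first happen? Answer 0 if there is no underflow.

2      -> 2
-2     -> 2 -2
dup    -> 2 -2 -2
dup    -> 2 -2 -2 -2
-      -> 2 -2 0
over   -> 2 -2 0 -2
/      -> 2 -2 0
-      -> 2 -2
drop   -> 2
-8     -> 2 -8
swap   -> -8 2
*      -> -16
negate -> 16
-1     -> 16 -1
+      -> 15
4      -> 15 4
+      -> 19
drop   -> (empty)
-9     -> -9
-5     -> -9 -5

0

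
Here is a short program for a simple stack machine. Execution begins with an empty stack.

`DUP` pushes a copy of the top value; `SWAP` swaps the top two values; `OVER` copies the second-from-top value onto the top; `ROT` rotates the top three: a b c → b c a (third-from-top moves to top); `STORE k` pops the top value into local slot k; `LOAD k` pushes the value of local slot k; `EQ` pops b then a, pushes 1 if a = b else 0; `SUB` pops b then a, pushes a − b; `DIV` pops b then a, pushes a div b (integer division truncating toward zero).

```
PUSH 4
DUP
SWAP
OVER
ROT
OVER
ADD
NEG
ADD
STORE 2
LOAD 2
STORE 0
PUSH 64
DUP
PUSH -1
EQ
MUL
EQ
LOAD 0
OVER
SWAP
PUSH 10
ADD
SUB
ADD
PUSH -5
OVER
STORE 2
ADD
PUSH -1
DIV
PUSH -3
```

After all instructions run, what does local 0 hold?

-4

PUSH 4  : [4]
DUP     : [4, 4]
SWAP    : [4, 4]
OVER    : [4, 4, 4]
ROT     : [4, 4, 4]
OVER    : [4, 4, 4, 4]
ADD     : [4, 4, 8]
NEG     : [4, 4, -8]
ADD     : [4, -4]
STORE 2 : [4]
LOAD 2  : [4, -4]
STORE 0 : [4]
PUSH 64 : [4, 64]
DUP     : [4, 64, 64]
PUSH -1 : [4, 64, 64, -1]
EQ      : [4, 64, 0]
MUL     : [4, 0]
EQ      : [0]
LOAD 0  : [0, -4]
OVER    : [0, -4, 0]
SWAP    : [0, 0, -4]
PUSH 10 : [0, 0, -4, 10]
ADD     : [0, 0, 6]
SUB     : [0, -6]
ADD     : [-6]
PUSH -5 : [-6, -5]
OVER    : [-6, -5, -6]
STORE 2 : [-6, -5]
ADD     : [-11]
PUSH -1 : [-11, -1]
DIV     : [11]
PUSH -3 : [11, -3]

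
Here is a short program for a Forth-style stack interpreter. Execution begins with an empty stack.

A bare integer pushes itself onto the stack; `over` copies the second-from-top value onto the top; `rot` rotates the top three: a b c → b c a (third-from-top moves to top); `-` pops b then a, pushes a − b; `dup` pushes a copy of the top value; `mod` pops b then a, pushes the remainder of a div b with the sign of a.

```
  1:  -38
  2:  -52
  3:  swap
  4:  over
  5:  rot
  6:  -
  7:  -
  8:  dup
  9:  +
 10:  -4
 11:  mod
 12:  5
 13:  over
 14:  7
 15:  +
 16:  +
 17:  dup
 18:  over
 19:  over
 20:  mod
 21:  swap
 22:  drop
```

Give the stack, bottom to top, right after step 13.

[0, 5, 0]

-38  → [-38]
-52  → [-38, -52]
swap → [-52, -38]
over → [-52, -38, -52]
rot  → [-38, -52, -52]
-    → [-38, 0]
-    → [-38]
dup  → [-38, -38]
+    → [-76]
-4   → [-76, -4]
mod  → [0]
5    → [0, 5]
over → [0, 5, 0]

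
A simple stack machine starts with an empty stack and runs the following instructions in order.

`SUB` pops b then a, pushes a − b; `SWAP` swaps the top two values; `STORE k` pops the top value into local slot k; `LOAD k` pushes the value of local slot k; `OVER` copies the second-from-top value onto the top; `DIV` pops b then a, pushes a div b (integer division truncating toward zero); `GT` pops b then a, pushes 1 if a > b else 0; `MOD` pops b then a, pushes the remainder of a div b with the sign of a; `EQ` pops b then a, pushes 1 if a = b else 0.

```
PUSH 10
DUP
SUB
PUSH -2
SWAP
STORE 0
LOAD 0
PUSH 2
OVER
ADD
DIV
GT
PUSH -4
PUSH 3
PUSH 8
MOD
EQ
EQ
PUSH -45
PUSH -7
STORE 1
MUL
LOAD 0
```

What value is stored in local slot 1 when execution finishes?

-7

PUSH 10   [10]
DUP       [10, 10]
SUB       [0]
PUSH -2   [0, -2]
SWAP      [-2, 0]
STORE 0   [-2]
LOAD 0    [-2, 0]
PUSH 2    [-2, 0, 2]
OVER      [-2, 0, 2, 0]
ADD       [-2, 0, 2]
DIV       [-2, 0]
GT        [0]
PUSH -4   [0, -4]
PUSH 3    [0, -4, 3]
PUSH 8    [0, -4, 3, 8]
MOD       [0, -4, 3]
EQ        [0, 0]
EQ        [1]
PUSH -45  [1, -45]
PUSH -7   [1, -45, -7]
STORE 1   [1, -45]
MUL       [-45]
LOAD 0    [-45, 0]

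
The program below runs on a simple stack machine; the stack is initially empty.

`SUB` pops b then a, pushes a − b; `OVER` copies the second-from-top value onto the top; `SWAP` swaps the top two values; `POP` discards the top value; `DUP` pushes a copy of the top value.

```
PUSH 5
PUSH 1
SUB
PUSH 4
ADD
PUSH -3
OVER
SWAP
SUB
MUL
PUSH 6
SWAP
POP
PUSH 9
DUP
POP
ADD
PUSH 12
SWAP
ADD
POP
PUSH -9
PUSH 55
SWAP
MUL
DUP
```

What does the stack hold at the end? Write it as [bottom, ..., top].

[-495, -495]

PUSH 5  -> 5
PUSH 1  -> 5 1
SUB     -> 4
PUSH 4  -> 4 4
ADD     -> 8
PUSH -3 -> 8 -3
OVER    -> 8 -3 8
SWAP    -> 8 8 -3
SUB     -> 8 11
MUL     -> 88
PUSH 6  -> 88 6
SWAP    -> 6 88
POP     -> 6
PUSH 9  -> 6 9
DUP     -> 6 9 9
POP     -> 6 9
ADD     -> 15
PUSH 12 -> 15 12
SWAP    -> 12 15
ADD     -> 27
POP     -> (empty)
PUSH -9 -> -9
PUSH 55 -> -9 55
SWAP    -> 55 -9
MUL     -> -495
DUP     -> -495 -495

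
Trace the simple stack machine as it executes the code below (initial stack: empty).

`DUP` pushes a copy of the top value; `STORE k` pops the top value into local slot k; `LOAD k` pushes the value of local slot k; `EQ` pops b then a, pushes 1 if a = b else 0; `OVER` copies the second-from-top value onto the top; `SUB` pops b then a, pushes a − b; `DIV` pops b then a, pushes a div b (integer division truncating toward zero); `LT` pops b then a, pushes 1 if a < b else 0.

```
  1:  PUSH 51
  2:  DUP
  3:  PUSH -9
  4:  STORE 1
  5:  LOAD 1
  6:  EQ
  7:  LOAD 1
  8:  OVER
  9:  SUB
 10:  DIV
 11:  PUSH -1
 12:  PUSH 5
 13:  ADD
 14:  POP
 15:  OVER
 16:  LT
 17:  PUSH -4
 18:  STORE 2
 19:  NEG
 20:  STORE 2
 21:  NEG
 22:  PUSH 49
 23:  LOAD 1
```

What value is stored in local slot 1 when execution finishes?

-9

PUSH 51 → 51
DUP     → 51 51
PUSH -9 → 51 51 -9
STORE 1 → 51 51
LOAD 1  → 51 51 -9
EQ      → 51 0
LOAD 1  → 51 0 -9
OVER    → 51 0 -9 0
SUB     → 51 0 -9
DIV     → 51 0
PUSH -1 → 51 0 -1
PUSH 5  → 51 0 -1 5
ADD     → 51 0 4
POP     → 51 0
OVER    → 51 0 51
LT      → 51 1
PUSH -4 → 51 1 -4
STORE 2 → 51 1
NEG     → 51 -1
STORE 2 → 51
NEG     → -51
PUSH 49 → -51 49
LOAD 1  → -51 49 -9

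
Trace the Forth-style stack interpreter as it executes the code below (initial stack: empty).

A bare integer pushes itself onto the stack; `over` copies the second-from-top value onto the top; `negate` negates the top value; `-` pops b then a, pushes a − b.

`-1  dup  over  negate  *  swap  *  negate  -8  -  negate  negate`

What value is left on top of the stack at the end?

7

-1     → -1
dup    → -1 -1
over   → -1 -1 -1
negate → -1 -1 1
*      → -1 -1
swap   → -1 -1
*      → 1
negate → -1
-8     → -1 -8
-      → 7
negate → -7
negate → 7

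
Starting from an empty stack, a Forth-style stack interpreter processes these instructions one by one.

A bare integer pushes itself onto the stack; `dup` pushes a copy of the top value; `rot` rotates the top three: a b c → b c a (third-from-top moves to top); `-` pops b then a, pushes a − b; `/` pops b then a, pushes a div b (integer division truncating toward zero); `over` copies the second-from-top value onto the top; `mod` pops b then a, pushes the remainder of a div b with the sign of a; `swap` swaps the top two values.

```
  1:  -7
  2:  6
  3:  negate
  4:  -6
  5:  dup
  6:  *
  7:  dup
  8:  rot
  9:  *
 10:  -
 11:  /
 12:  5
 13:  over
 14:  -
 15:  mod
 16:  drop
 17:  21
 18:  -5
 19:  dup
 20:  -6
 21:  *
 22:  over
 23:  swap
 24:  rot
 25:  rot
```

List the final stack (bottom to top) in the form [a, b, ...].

-7     -> -7
6      -> -7 6
negate -> -7 -6
-6     -> -7 -6 -6
dup    -> -7 -6 -6 -6
*      -> -7 -6 36
dup    -> -7 -6 36 36
rot    -> -7 36 36 -6
*      -> -7 36 -216
-      -> -7 252
/      -> 0
5      -> 0 5
over   -> 0 5 0
-      -> 0 5
mod    -> 0
drop   -> (empty)
21     -> 21
-5     -> 21 -5
dup    -> 21 -5 -5
-6     -> 21 -5 -5 -6
*      -> 21 -5 30
over   -> 21 -5 30 -5
swap   -> 21 -5 -5 30
rot    -> 21 -5 30 -5
rot    -> 21 30 -5 -5

[21, 30, -5, -5]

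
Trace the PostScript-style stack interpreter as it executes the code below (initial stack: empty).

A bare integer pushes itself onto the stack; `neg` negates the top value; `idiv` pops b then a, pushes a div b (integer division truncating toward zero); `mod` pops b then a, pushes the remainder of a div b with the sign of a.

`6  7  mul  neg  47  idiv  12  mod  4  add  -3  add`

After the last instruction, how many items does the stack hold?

1

6    : 6
7    : 6 7
mul  : 42
neg  : -42
47   : -42 47
idiv : 0
12   : 0 12
mod  : 0
4    : 0 4
add  : 4
-3   : 4 -3
add  : 1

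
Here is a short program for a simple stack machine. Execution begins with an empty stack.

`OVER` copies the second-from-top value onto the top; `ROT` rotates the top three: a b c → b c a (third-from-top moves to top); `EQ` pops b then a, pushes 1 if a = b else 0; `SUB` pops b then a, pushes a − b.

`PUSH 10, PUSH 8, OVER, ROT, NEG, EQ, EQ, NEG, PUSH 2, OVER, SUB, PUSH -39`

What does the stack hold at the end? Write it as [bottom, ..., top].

[0, 2, -39]

PUSH 10  → 10
PUSH 8   → 10 8
OVER     → 10 8 10
ROT      → 8 10 10
NEG      → 8 10 -10
EQ       → 8 0
EQ       → 0
NEG      → 0
PUSH 2   → 0 2
OVER     → 0 2 0
SUB      → 0 2
PUSH -39 → 0 2 -39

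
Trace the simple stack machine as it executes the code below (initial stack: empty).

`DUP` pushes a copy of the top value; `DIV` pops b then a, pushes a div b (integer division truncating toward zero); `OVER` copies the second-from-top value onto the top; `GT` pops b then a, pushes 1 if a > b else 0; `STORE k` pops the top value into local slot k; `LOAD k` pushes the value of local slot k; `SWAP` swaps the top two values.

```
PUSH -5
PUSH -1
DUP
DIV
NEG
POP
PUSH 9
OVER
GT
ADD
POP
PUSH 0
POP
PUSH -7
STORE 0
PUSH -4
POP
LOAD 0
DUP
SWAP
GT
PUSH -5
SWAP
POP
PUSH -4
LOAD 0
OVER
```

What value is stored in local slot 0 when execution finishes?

PUSH -5 -> [-5]
PUSH -1 -> [-5, -1]
DUP     -> [-5, -1, -1]
DIV     -> [-5, 1]
NEG     -> [-5, -1]
POP     -> [-5]
PUSH 9  -> [-5, 9]
OVER    -> [-5, 9, -5]
GT      -> [-5, 1]
ADD     -> [-4]
POP     -> []
PUSH 0  -> [0]
POP     -> []
PUSH -7 -> [-7]
STORE 0 -> []
PUSH -4 -> [-4]
POP     -> []
LOAD 0  -> [-7]
DUP     -> [-7, -7]
SWAP    -> [-7, -7]
GT      -> [0]
PUSH -5 -> [0, -5]
SWAP    -> [-5, 0]
POP     -> [-5]
PUSH -4 -> [-5, -4]
LOAD 0  -> [-5, -4, -7]
OVER    -> [-5, -4, -7, -4]

-7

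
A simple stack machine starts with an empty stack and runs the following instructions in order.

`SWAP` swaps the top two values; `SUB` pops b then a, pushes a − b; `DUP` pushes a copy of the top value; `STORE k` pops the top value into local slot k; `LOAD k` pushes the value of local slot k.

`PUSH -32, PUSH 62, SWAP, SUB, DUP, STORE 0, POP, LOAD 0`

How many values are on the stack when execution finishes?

1

PUSH -32  [-32]
PUSH 62   [-32, 62]
SWAP      [62, -32]
SUB       [94]
DUP       [94, 94]
STORE 0   [94]
POP       []
LOAD 0    [94]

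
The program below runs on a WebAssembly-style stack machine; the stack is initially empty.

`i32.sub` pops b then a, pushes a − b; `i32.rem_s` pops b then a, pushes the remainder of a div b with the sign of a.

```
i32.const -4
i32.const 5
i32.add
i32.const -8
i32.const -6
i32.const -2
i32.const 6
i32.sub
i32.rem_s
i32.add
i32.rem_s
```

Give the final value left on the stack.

i32.const -4 → -4
i32.const 5  → -4 5
i32.add      → 1
i32.const -8 → 1 -8
i32.const -6 → 1 -8 -6
i32.const -2 → 1 -8 -6 -2
i32.const 6  → 1 -8 -6 -2 6
i32.sub      → 1 -8 -6 -8
i32.rem_s    → 1 -8 -6
i32.add      → 1 -14
i32.rem_s    → 1

1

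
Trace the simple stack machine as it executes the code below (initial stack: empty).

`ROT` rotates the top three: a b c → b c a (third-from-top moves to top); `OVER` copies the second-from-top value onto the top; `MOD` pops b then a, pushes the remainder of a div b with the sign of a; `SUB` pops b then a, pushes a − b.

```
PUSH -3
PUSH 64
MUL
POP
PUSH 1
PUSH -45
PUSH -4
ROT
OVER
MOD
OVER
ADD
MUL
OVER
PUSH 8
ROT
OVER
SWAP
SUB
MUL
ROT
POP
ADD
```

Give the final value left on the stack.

PUSH -3   [-3]
PUSH 64   [-3, 64]
MUL       [-192]
POP       []
PUSH 1    [1]
PUSH -45  [1, -45]
PUSH -4   [1, -45, -4]
ROT       [-45, -4, 1]
OVER      [-45, -4, 1, -4]
MOD       [-45, -4, 1]
OVER      [-45, -4, 1, -4]
ADD       [-45, -4, -3]
MUL       [-45, 12]
OVER      [-45, 12, -45]
PUSH 8    [-45, 12, -45, 8]
ROT       [-45, -45, 8, 12]
OVER      [-45, -45, 8, 12, 8]
SWAP      [-45, -45, 8, 8, 12]
SUB       [-45, -45, 8, -4]
MUL       [-45, -45, -32]
ROT       [-45, -32, -45]
POP       [-45, -32]
ADD       [-77]

-77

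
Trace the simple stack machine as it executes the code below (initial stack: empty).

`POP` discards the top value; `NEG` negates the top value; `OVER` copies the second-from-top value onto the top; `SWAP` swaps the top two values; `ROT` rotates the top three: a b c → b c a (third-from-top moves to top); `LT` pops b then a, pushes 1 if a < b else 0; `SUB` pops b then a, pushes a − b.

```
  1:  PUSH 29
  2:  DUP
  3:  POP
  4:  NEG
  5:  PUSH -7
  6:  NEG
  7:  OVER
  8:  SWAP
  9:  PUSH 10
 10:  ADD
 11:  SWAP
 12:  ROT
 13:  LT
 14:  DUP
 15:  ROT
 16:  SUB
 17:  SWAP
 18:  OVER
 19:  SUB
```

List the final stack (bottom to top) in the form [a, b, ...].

[-17, 17]

PUSH 29 : 29
DUP     : 29 29
POP     : 29
NEG     : -29
PUSH -7 : -29 -7
NEG     : -29 7
OVER    : -29 7 -29
SWAP    : -29 -29 7
PUSH 10 : -29 -29 7 10
ADD     : -29 -29 17
SWAP    : -29 17 -29
ROT     : 17 -29 -29
LT      : 17 0
DUP     : 17 0 0
ROT     : 0 0 17
SUB     : 0 -17
SWAP    : -17 0
OVER    : -17 0 -17
SUB     : -17 17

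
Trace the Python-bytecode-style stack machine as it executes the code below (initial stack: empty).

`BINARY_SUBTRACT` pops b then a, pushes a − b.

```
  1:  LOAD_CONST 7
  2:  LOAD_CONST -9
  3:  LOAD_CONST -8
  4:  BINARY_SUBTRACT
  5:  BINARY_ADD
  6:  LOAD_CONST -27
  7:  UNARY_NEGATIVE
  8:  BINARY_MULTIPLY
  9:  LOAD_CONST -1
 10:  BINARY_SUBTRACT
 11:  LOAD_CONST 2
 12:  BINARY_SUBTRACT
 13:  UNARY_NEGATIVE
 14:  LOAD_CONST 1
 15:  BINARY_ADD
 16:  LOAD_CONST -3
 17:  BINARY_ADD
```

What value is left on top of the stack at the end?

-163

LOAD_CONST 7    : [7]
LOAD_CONST -9   : [7, -9]
LOAD_CONST -8   : [7, -9, -8]
BINARY_SUBTRACT : [7, -1]
BINARY_ADD      : [6]
LOAD_CONST -27  : [6, -27]
UNARY_NEGATIVE  : [6, 27]
BINARY_MULTIPLY : [162]
LOAD_CONST -1   : [162, -1]
BINARY_SUBTRACT : [163]
LOAD_CONST 2    : [163, 2]
BINARY_SUBTRACT : [161]
UNARY_NEGATIVE  : [-161]
LOAD_CONST 1    : [-161, 1]
BINARY_ADD      : [-160]
LOAD_CONST -3   : [-160, -3]
BINARY_ADD      : [-163]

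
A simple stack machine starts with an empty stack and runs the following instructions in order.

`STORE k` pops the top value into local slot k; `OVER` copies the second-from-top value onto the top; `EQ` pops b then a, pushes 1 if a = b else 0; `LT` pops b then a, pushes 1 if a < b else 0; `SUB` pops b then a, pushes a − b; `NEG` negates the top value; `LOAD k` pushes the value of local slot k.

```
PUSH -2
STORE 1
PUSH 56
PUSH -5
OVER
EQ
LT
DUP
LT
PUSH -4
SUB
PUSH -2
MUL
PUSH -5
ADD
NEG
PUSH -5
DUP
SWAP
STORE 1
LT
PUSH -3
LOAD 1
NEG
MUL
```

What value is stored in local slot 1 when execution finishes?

PUSH -2 : [-2]
STORE 1 : []
PUSH 56 : [56]
PUSH -5 : [56, -5]
OVER    : [56, -5, 56]
EQ      : [56, 0]
LT      : [0]
DUP     : [0, 0]
LT      : [0]
PUSH -4 : [0, -4]
SUB     : [4]
PUSH -2 : [4, -2]
MUL     : [-8]
PUSH -5 : [-8, -5]
ADD     : [-13]
NEG     : [13]
PUSH -5 : [13, -5]
DUP     : [13, -5, -5]
SWAP    : [13, -5, -5]
STORE 1 : [13, -5]
LT      : [0]
PUSH -3 : [0, -3]
LOAD 1  : [0, -3, -5]
NEG     : [0, -3, 5]
MUL     : [0, -15]

-5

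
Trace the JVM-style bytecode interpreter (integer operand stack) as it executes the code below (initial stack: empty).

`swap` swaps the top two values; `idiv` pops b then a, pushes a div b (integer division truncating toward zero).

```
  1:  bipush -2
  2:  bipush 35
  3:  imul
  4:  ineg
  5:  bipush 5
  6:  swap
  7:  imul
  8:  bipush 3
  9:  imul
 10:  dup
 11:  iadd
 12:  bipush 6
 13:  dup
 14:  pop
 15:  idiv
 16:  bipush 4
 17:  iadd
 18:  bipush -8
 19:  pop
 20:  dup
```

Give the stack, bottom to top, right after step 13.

bipush -2 → -2
bipush 35 → -2 35
imul      → -70
ineg      → 70
bipush 5  → 70 5
swap      → 5 70
imul      → 350
bipush 3  → 350 3
imul      → 1050
dup       → 1050 1050
iadd      → 2100
bipush 6  → 2100 6
dup       → 2100 6 6

[2100, 6, 6]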